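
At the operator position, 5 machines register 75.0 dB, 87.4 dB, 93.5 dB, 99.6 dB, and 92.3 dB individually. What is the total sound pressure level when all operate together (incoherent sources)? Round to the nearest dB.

101 dB

For uncorrelated sources the intensities add, so convert each level to linear form, sum, and take 10·log₁₀ of the total.
Σ 10^(L/10) = 10^(75.0/10) + 10^(87.4/10) + 10^(93.5/10) + 10^(99.6/10) + 10^(92.3/10) = 1.364e+10.
L_total = 10·log₁₀(1.364e+10) = 101.35 dB.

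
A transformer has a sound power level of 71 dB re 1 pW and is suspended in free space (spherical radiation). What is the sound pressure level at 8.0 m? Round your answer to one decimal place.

Free-field spherical radiation: L_p = L_w − 10·log₁₀(4π·r²), r = 8.0 m.
4π·r² = 804.2 m², 10·log₁₀ of that is 29.054 dB.
L_p = 71 − 29.054 = 41.95 dB.

41.9 dB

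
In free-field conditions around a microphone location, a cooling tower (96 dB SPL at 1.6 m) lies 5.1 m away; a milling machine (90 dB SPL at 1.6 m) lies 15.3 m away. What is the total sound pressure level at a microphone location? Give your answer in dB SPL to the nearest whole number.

First find each source's level at the receiver (point-source: −20·log₁₀(r/r_ref)), then combine on an intensity basis.
cooling tower: 96 − 20·log₁₀(5.1/1.6) = 96 − 10.07 = 85.93 dB SPL.
milling machine: 90 − 20·log₁₀(15.3/1.6) = 90 − 19.61 = 70.39 dB SPL.
Σ 10^(L/10) = 4.028e+08 → L_total = 10·log₁₀(4.028e+08) = 86.05 dB SPL.

86 dB SPL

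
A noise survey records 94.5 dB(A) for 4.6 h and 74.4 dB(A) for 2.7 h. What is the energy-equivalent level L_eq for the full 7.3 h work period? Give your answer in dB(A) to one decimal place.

92.5 dB(A)

L_eq = 10·log₁₀[(1/T)·Σ tᵢ·10^(Lᵢ/10)] with T = 7.3 h.
Σ tᵢ·10^(Lᵢ/10) = 4.6·10^(94.5/10) + 2.7·10^(74.4/10) = 1.304e+10.
L_eq = 10·log₁₀(1.304e+10/7.3) = 92.52 dB(A).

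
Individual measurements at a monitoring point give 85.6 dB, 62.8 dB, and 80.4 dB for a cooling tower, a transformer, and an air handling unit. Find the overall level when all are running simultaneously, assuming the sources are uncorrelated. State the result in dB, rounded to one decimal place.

Incoherent sources combine by intensity addition: L_total = 10·log₁₀(Σ 10^(L_i/10)).
Σ 10^(L/10) = 10^(85.6/10) + 10^(62.8/10) + 10^(80.4/10) = 4.746e+08.
L_total = 10·log₁₀(4.746e+08) = 86.76 dB.

86.8 dB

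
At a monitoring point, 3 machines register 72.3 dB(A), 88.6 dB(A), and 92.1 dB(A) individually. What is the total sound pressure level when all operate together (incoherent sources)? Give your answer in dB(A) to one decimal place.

93.7 dB(A)

Incoherent sources combine by intensity addition: L_total = 10·log₁₀(Σ 10^(L_i/10)).
Σ 10^(L/10) = 10^(72.3/10) + 10^(88.6/10) + 10^(92.1/10) = 2.363e+09.
L_total = 10·log₁₀(2.363e+09) = 93.74 dB(A).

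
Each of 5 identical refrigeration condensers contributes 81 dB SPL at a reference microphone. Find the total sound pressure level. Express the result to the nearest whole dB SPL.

With 5 equal, uncorrelated contributions the intensity is 5× that of one unit, giving a rise of 10·log₁₀ 5.
L_total = 81 + 10·log₁₀(5) = 81 + 6.990 = 87.99 dB SPL.

88 dB SPL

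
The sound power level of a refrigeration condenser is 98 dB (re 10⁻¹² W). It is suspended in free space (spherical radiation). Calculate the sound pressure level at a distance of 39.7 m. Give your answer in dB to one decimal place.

Free-field spherical radiation: L_p = L_w − 10·log₁₀(4π·r²), r = 39.7 m.
4π·r² = 1.981e+04 m², 10·log₁₀ of that is 42.968 dB.
L_p = 98 − 42.968 = 55.03 dB.

55.0 dB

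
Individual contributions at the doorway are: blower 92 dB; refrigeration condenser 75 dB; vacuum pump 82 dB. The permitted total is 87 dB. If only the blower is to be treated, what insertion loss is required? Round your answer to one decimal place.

The untreated sources together contribute 10^(75/10) + 10^(82/10) = 1.901e+08, i.e. 82.79 dB.
The limit corresponds to 10^(87/10) = 5.012e+08; subtracting the fixed part leaves 3.111e+08 for the blower, i.e. 84.93 dB.
So the blower must be reduced from 92 to 84.93 dB: IL = 7.07 dB.

7.1 dB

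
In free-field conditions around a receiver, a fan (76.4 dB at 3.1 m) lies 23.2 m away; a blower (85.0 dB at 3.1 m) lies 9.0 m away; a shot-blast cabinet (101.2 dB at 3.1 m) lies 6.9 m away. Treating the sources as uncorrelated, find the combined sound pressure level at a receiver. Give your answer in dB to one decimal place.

94.3 dB

First find each source's level at the receiver (point-source: −20·log₁₀(r/r_ref)), then combine on an intensity basis.
fan: 76.4 − 20·log₁₀(23.2/3.1) = 76.4 − 17.48 = 58.92 dB.
blower: 85.0 − 20·log₁₀(9.0/3.1) = 85.0 − 9.26 = 75.74 dB.
shot-blast cabinet: 101.2 − 20·log₁₀(6.9/3.1) = 101.2 − 6.95 = 94.25 dB.
Σ 10^(L/10) = 2.699e+09 → L_total = 10·log₁₀(2.699e+09) = 94.31 dB.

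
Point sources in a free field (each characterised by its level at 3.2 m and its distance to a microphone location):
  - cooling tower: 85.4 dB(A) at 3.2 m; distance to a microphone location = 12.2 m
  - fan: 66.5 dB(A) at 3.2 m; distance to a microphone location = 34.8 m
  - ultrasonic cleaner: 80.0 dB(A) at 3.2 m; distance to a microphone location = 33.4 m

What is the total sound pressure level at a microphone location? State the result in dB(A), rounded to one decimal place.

73.9 dB(A)

Propagate each source to the receiver with L = L_ref − 20·log₁₀(r/r_ref), then add intensities.
cooling tower: 85.4 − 20·log₁₀(12.2/3.2) = 85.4 − 11.62 = 73.78 dB(A).
fan: 66.5 − 20·log₁₀(34.8/3.2) = 66.5 − 20.73 = 45.77 dB(A).
ultrasonic cleaner: 80.0 − 20·log₁₀(33.4/3.2) = 80.0 − 20.37 = 59.63 dB(A).
Σ 10^(L/10) = 2.481e+07 → L_total = 10·log₁₀(2.481e+07) = 73.95 dB(A).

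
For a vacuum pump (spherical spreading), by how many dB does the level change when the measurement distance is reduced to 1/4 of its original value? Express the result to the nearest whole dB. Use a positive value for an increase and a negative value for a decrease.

With spherical spreading the level changes by −20·log₁₀(r₂/r₁).
ΔL = −20·log₁₀(0.25) = +12.04 dB.

+12 dB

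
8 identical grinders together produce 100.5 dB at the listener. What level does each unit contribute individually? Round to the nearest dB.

91 dB

For N identical incoherent sources L_total = L₁ + 10·log₁₀ N, so L₁ = 100.5 − 10·log₁₀(8) = 100.5 − 9.031.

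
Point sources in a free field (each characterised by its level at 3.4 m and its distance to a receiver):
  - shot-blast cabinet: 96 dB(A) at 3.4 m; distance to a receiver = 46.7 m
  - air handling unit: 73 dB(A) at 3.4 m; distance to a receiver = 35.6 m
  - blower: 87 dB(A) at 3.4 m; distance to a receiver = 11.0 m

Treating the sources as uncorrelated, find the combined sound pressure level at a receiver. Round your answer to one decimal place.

78.4 dB(A)

Propagate each source to the receiver with L = L_ref − 20·log₁₀(r/r_ref), then add intensities.
shot-blast cabinet: 96 − 20·log₁₀(46.7/3.4) = 96 − 22.76 = 73.24 dB(A).
air handling unit: 73 − 20·log₁₀(35.6/3.4) = 73 − 20.40 = 52.60 dB(A).
blower: 87 − 20·log₁₀(11.0/3.4) = 87 − 10.20 = 76.80 dB(A).
Σ 10^(L/10) = 6.917e+07 → L_total = 10·log₁₀(6.917e+07) = 78.40 dB(A).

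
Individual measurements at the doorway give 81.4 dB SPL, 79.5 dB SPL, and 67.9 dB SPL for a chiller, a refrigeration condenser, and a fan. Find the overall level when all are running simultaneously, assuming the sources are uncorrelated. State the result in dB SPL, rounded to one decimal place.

For uncorrelated sources the intensities add, so convert each level to linear form, sum, and take 10·log₁₀ of the total.
Σ 10^(L/10) = 10^(81.4/10) + 10^(79.5/10) + 10^(67.9/10) = 2.333e+08.
L_total = 10·log₁₀(2.333e+08) = 83.68 dB SPL.

83.7 dB SPL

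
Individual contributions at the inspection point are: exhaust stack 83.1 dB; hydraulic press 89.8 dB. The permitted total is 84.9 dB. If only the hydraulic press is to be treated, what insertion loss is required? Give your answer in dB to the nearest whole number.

10 dB

Fixed contribution from the other source: Σ 10^(L/10) = 10^(83.1/10) = 2.042e+08 (83.10 dB).
The limit corresponds to 10^(84.9/10) = 3.090e+08; subtracting the fixed part leaves 1.049e+08 for the hydraulic press, i.e. 80.21 dB.
Required insertion loss = 89.8 − 80.21 = 9.59 dB.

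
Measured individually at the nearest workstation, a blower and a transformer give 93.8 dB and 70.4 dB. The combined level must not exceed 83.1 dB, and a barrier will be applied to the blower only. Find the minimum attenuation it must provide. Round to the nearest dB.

Everything except the blower sums to 10^(70.4/10) = 1.096e+07 in linear terms, 70.40 dB.
To meet 83.1 dB overall, the treated blower may contribute at most 10^(83.1/10) − 1.096e+07 = 1.932e+08, i.e. 82.86 dB.
Required insertion loss = 93.8 − 82.86 = 10.94 dB.

11 dB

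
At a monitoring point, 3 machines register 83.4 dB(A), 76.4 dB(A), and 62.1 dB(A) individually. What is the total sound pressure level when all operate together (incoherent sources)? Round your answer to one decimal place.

84.2 dB(A)

Incoherent sources combine by intensity addition: L_total = 10·log₁₀(Σ 10^(L_i/10)).
Σ 10^(L/10) = 10^(83.4/10) + 10^(76.4/10) + 10^(62.1/10) = 2.640e+08.
L_total = 10·log₁₀(2.640e+08) = 84.22 dB(A).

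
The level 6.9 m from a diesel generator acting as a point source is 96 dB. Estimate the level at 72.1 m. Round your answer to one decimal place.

Spherical spreading from a point source gives a 20·log₁₀(r₂/r₁) drop.
L₂ = 96 − 20·log₁₀(72.1/6.9) = 96 − 20.382 = 75.62 dB.

75.6 dB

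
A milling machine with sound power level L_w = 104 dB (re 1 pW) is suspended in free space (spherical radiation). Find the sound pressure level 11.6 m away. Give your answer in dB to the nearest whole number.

72 dB

L_p = L_w − 10·log₁₀(4π·r²) with r = 11.6 m.
4π·r² = 1691 m², 10·log₁₀ of that is 32.281 dB.
L_p = 104 − 32.281 = 71.72 dB.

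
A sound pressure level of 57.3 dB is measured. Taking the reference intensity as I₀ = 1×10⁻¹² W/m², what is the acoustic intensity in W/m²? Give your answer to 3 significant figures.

I/I₀ = 10^(57.3/10) = 5.37e+05, so I = 5.37e+05 × 10⁻¹² W/m².

5.37e-07 W/m²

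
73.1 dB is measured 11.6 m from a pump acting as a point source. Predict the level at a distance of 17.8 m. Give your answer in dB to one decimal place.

69.4 dB

Point-source attenuation: ΔL = 20·log₁₀(r₂/r₁) = 20·log₁₀(17.8/11.6) = 3.719 dB.
L₂ = 73.1 − 20·log₁₀(17.8/11.6) = 73.1 − 3.719 = 69.38 dB.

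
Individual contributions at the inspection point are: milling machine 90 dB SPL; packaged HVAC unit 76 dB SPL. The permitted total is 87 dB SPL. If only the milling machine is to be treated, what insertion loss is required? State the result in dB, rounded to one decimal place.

3.4 dB

Fixed contribution from the other source: Σ 10^(L/10) = 10^(76/10) = 3.981e+07 (76.00 dB SPL).
The limit corresponds to 10^(87/10) = 5.012e+08; subtracting the fixed part leaves 4.614e+08 for the milling machine, i.e. 86.64 dB SPL.
So the milling machine must be reduced from 90 to 86.64 dB SPL: IL = 3.36 dB.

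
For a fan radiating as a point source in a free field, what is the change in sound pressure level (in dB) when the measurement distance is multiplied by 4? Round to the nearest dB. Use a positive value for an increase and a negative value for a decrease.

Point-source spreading: ΔL = −20·log₁₀(r₂/r₁).
ΔL = −20·log₁₀(4) = -12.04 dB.

-12 dB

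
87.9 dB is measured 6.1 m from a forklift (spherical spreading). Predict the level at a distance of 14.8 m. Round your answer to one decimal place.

80.2 dB

Point-source attenuation: ΔL = 20·log₁₀(r₂/r₁) = 20·log₁₀(14.8/6.1) = 7.699 dB.
L₂ = 87.9 − 20·log₁₀(14.8/6.1) = 87.9 − 7.699 = 80.20 dB.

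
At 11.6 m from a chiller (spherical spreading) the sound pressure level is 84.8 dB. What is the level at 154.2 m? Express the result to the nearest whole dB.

62 dB

Spherical spreading from a point source gives a 20·log₁₀(r₂/r₁) drop.
L₂ = 84.8 − 20·log₁₀(154.2/11.6) = 84.8 − 22.473 = 62.33 dB.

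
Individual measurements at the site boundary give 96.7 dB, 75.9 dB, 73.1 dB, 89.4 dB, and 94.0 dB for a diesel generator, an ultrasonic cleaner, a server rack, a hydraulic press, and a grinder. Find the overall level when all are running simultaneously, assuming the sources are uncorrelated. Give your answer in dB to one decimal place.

For uncorrelated sources the intensities add, so convert each level to linear form, sum, and take 10·log₁₀ of the total.
Σ 10^(L/10) = 10^(96.7/10) + 10^(75.9/10) + 10^(73.1/10) + 10^(89.4/10) + 10^(94.0/10) = 8.120e+09.
L_total = 10·log₁₀(8.120e+09) = 99.10 dB.

99.1 dB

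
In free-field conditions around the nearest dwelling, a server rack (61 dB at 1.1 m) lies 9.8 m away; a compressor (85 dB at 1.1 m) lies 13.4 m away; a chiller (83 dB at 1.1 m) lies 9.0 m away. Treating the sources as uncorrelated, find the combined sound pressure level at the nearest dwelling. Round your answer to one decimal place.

Propagate each source to the receiver with L = L_ref − 20·log₁₀(r/r_ref), then add intensities.
server rack: 61 − 20·log₁₀(9.8/1.1) = 61 − 19.00 = 42.00 dB.
compressor: 85 − 20·log₁₀(13.4/1.1) = 85 − 21.71 = 63.29 dB.
chiller: 83 − 20·log₁₀(9.0/1.1) = 83 − 18.26 = 64.74 dB.
Σ 10^(L/10) = 5.127e+06 → L_total = 10·log₁₀(5.127e+06) = 67.10 dB.

67.1 dB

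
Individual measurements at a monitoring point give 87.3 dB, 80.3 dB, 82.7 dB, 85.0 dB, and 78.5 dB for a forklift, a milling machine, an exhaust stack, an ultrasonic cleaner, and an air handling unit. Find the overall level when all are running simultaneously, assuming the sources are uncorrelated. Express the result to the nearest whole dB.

91 dB

For uncorrelated sources the intensities add, so convert each level to linear form, sum, and take 10·log₁₀ of the total.
Σ 10^(L/10) = 10^(87.3/10) + 10^(80.3/10) + 10^(82.7/10) + 10^(85.0/10) + 10^(78.5/10) = 1.217e+09.
L_total = 10·log₁₀(1.217e+09) = 90.85 dB.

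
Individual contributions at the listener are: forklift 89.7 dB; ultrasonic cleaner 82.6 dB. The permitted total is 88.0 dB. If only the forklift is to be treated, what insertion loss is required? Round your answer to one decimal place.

3.2 dB

Fixed contribution from the other source: Σ 10^(L/10) = 10^(82.6/10) = 1.820e+08 (82.60 dB).
The limit corresponds to 10^(88.0/10) = 6.310e+08; subtracting the fixed part leaves 4.490e+08 for the forklift, i.e. 86.52 dB.
Required insertion loss = 89.7 − 86.52 = 3.18 dB.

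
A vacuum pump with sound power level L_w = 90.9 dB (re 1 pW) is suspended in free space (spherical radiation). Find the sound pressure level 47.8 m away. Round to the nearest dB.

46 dB

The power spreads over a sphere of area 4π·r², so L_p = L_w − 10·log₁₀(4π·r²).
4π·r² = 2.871e+04 m², 10·log₁₀ of that is 44.581 dB.
L_p = 90.9 − 44.581 = 46.32 dB.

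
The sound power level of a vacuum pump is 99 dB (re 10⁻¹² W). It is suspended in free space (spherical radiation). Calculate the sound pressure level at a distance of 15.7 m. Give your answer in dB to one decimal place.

64.1 dB

Free-field spherical radiation: L_p = L_w − 10·log₁₀(4π·r²), r = 15.7 m.
4π·r² = 3097 m², 10·log₁₀ of that is 34.910 dB.
L_p = 99 − 34.910 = 64.09 dB.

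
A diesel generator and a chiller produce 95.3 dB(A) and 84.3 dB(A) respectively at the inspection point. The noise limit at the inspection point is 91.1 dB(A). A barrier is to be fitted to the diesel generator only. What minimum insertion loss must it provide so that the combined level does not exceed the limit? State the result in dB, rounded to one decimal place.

Fixed contribution from the other source: Σ 10^(L/10) = 10^(84.3/10) = 2.692e+08 (84.30 dB(A)).
The limit corresponds to 10^(91.1/10) = 1.288e+09; subtracting the fixed part leaves 1.019e+09 for the diesel generator, i.e. 90.08 dB(A).
So the diesel generator must be reduced from 95.3 to 90.08 dB(A): IL = 5.22 dB.

5.2 dB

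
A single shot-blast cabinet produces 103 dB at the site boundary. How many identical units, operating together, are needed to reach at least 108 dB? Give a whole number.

4

Need L₁ + 10·log₁₀ N ≥ 108, i.e. log₁₀ N ≥ 0.50.
N ≥ 10^(5.0/10) = 3.162, so N = 4.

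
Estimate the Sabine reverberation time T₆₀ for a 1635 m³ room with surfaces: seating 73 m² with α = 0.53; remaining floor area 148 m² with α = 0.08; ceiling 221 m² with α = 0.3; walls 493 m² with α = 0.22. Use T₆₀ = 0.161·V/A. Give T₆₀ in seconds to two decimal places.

1.17 s

Total absorption A = 73·0.53 + 148·0.08 + 221·0.3 + 493·0.22 = 225.29 m² sabins.
T₆₀ = 0.161·V/A = 0.161·1635/225.29 = 1.168 s.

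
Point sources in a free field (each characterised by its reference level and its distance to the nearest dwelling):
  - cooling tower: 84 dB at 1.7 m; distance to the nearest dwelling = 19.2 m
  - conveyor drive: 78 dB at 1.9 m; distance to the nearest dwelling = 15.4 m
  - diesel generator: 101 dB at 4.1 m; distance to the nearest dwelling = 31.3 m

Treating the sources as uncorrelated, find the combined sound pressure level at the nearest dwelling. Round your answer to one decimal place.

83.4 dB

First find each source's level at the receiver (point-source: −20·log₁₀(r/r_ref)), then combine on an intensity basis.
cooling tower: 84 − 20·log₁₀(19.2/1.7) = 84 − 21.06 = 62.94 dB.
conveyor drive: 78 − 20·log₁₀(15.4/1.9) = 78 − 18.18 = 59.82 dB.
diesel generator: 101 − 20·log₁₀(31.3/4.1) = 101 − 17.66 = 83.34 dB.
Σ 10^(L/10) = 2.189e+08 → L_total = 10·log₁₀(2.189e+08) = 83.40 dB.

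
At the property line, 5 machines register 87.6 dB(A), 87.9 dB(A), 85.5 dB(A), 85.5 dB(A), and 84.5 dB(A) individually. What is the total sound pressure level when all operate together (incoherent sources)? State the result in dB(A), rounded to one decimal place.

93.4 dB(A)

For uncorrelated sources the intensities add, so convert each level to linear form, sum, and take 10·log₁₀ of the total.
Σ 10^(L/10) = 10^(87.6/10) + 10^(87.9/10) + 10^(85.5/10) + 10^(85.5/10) + 10^(84.5/10) = 2.184e+09.
L_total = 10·log₁₀(2.184e+09) = 93.39 dB(A).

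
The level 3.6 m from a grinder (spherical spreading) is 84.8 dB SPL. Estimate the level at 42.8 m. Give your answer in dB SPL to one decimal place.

63.3 dB SPL

For a point source, L₂ = L₁ − 20·log₁₀(r₂/r₁).
L₂ = 84.8 − 20·log₁₀(42.8/3.6) = 84.8 − 21.503 = 63.30 dB SPL.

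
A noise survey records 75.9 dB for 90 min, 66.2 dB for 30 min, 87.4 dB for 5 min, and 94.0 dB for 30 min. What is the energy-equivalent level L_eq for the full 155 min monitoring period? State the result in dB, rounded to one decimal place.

Weight each interval's intensity by its duration and average over T = 155 min:
Σ tᵢ·10^(Lᵢ/10) = 90·10^(75.9/10) + 30·10^(66.2/10) + 5·10^(87.4/10) + 30·10^(94.0/10) = 8.173e+10.
L_eq = 10·log₁₀(8.173e+10/155) = 87.22 dB.

87.2 dB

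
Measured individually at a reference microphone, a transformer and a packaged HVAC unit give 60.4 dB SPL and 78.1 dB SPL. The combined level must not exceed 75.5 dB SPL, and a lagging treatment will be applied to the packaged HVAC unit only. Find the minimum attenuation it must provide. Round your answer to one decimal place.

Fixed contribution from the other source: Σ 10^(L/10) = 10^(60.4/10) = 1.096e+06 (60.40 dB SPL).
To meet 75.5 dB SPL overall, the treated packaged HVAC unit may contribute at most 10^(75.5/10) − 1.096e+06 = 3.438e+07, i.e. 75.36 dB SPL.
So the packaged HVAC unit must be reduced from 78.1 to 75.36 dB SPL: IL = 2.74 dB.

2.7 dB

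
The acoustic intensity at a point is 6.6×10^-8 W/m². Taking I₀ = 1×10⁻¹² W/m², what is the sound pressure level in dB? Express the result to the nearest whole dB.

L = 10·log₁₀(I/I₀) = 10·log₁₀(6.6×10^-8/10⁻¹²) = 10·log₁₀(6.6×10^4).
L = 10·(0.8195 + 4) = 48.20 dB.

48 dB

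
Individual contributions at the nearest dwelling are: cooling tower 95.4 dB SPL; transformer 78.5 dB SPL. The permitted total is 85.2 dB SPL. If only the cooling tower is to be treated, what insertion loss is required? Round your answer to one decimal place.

Everything except the cooling tower sums to 10^(78.5/10) = 7.079e+07 in linear terms, 78.50 dB SPL.
To meet 85.2 dB SPL overall, the treated cooling tower may contribute at most 10^(85.2/10) − 7.079e+07 = 2.603e+08, i.e. 84.16 dB SPL.
Required insertion loss = 95.4 − 84.16 = 11.24 dB.

11.2 dB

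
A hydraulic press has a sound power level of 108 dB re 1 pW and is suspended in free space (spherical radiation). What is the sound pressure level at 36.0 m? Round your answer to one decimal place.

65.9 dB

Free-field spherical radiation: L_p = L_w − 10·log₁₀(4π·r²), r = 36.0 m.
4π·r² = 1.629e+04 m², 10·log₁₀ of that is 42.118 dB.
L_p = 108 − 42.118 = 65.88 dB.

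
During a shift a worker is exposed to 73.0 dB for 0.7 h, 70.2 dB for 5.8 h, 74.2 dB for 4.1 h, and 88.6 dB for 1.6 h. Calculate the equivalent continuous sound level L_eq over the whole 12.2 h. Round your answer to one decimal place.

80.4 dB

The energy average is taken in the linear domain: L_eq = 10·log₁₀[(Σ tᵢ·10^(Lᵢ/10))/T], T = 12.2 h.
Σ tᵢ·10^(Lᵢ/10) = 0.7·10^(73.0/10) + 5.8·10^(70.2/10) + 4.1·10^(74.2/10) + 1.6·10^(88.6/10) = 1.342e+09.
L_eq = 10·log₁₀(1.342e+09/12.2) = 80.41 dB.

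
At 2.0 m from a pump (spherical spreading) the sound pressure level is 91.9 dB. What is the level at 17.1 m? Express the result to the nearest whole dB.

73 dB

Spherical spreading from a point source gives a 20·log₁₀(r₂/r₁) drop.
L₂ = 91.9 − 20·log₁₀(17.1/2.0) = 91.9 − 18.639 = 73.26 dB.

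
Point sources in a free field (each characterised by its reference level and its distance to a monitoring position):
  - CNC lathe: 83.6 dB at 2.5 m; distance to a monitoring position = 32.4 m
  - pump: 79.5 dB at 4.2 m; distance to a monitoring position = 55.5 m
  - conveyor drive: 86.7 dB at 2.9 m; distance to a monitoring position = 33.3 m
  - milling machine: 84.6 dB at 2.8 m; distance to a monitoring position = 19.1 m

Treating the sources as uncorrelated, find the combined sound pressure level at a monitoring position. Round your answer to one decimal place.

70.7 dB

Apply inverse-square spreading to bring every level to the receiver, then sum 10^(L/10).
CNC lathe: 83.6 − 20·log₁₀(32.4/2.5) = 83.6 − 22.25 = 61.35 dB.
pump: 79.5 − 20·log₁₀(55.5/4.2) = 79.5 − 22.42 = 57.08 dB.
conveyor drive: 86.7 − 20·log₁₀(33.3/2.9) = 86.7 − 21.20 = 65.50 dB.
milling machine: 84.6 − 20·log₁₀(19.1/2.8) = 84.6 − 16.68 = 67.92 dB.
Σ 10^(L/10) = 1.162e+07 → L_total = 10·log₁₀(1.162e+07) = 70.65 dB.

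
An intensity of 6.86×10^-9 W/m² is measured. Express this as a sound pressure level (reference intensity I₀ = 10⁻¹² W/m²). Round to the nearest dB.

L = 10·log₁₀(I/I₀) = 10·log₁₀(6.86×10^-9/10⁻¹²) = 10·log₁₀(6.86×10^3).
L = 10·(0.8363 + 3) = 38.36 dB.

38 dB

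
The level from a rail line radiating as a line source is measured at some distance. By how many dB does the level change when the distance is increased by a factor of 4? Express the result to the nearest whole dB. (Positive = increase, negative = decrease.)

-6 dB

With cylindrical spreading the level changes by −10·log₁₀(r₂/r₁).
ΔL = −10·log₁₀(4) = -6.02 dB.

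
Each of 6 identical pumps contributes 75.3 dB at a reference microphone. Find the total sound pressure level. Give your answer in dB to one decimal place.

With 6 equal, uncorrelated contributions the intensity is 6× that of one unit, giving a rise of 10·log₁₀ 6.
L_total = 75.3 + 10·log₁₀(6) = 75.3 + 7.782 = 83.08 dB.

83.1 dB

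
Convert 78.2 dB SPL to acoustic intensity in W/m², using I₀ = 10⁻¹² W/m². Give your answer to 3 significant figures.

6.61e-05 W/m²

L = 10·log₁₀(I/I₀) ⇒ I = I₀·10^(L/10) = 10⁻¹² × 10^7.82.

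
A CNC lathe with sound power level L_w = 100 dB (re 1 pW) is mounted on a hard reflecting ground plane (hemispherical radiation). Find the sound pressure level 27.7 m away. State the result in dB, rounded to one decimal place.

63.2 dB

The power spreads over a hemisphere of area 2π·r², so L_p = L_w − 10·log₁₀(2π·r²).
2π·r² = 4821 m², 10·log₁₀ of that is 36.831 dB.
L_p = 100 − 36.831 = 63.17 dB.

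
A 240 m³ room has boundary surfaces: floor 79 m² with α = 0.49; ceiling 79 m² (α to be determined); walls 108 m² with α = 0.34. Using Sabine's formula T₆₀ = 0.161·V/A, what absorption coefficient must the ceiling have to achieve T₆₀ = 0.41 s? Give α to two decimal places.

Required total absorption A = 0.161·240/0.41 = 94.24 m².
Absorption from the other surfaces = 79·0.49 + 108·0.34 = 75.43 m², so the ceiling must supply 18.81 m² over 79 m².
α = 18.81/79 = 0.238.

0.24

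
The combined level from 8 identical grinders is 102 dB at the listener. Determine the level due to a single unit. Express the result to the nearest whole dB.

Dividing the total intensity by 8 lowers the level by 10·log₁₀ 8 = 9.031 dB: L₁ = 102 − 9.031.

93 dB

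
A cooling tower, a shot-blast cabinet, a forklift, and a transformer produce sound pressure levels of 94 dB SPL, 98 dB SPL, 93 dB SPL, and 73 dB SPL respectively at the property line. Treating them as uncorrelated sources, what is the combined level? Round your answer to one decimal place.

100.3 dB SPL

Incoherent sources combine by intensity addition: L_total = 10·log₁₀(Σ 10^(L_i/10)).
Σ 10^(L/10) = 10^(94/10) + 10^(98/10) + 10^(93/10) + 10^(73/10) = 1.084e+10.
L_total = 10·log₁₀(1.084e+10) = 100.35 dB SPL.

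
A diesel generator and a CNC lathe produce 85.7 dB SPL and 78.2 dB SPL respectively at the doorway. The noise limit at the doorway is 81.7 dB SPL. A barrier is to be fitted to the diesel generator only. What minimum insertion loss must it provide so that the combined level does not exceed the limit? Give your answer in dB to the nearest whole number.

The untreated sources together contribute 10^(78.2/10) = 6.607e+07, i.e. 78.20 dB SPL.
To meet 81.7 dB SPL overall, the treated diesel generator may contribute at most 10^(81.7/10) − 6.607e+07 = 8.184e+07, i.e. 79.13 dB SPL.
Required insertion loss = 85.7 − 79.13 = 6.57 dB.

7 dB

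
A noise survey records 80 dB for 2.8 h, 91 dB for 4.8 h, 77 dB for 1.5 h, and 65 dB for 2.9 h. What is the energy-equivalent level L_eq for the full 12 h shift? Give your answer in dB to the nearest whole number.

87 dB

Weight each interval's intensity by its duration and average over T = 12 h:
Σ tᵢ·10^(Lᵢ/10) = 2.8·10^(80/10) + 4.8·10^(91/10) + 1.5·10^(77/10) + 2.9·10^(65/10) = 6.407e+09.
L_eq = 10·log₁₀(6.407e+09/12) = 87.27 dB.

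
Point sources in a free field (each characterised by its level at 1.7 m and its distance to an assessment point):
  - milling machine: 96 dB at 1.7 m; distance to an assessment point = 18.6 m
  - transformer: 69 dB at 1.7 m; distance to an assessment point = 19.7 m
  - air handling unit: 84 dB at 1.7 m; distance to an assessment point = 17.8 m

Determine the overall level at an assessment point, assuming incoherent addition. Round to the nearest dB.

76 dB

Propagate each source to the receiver with L = L_ref − 20·log₁₀(r/r_ref), then add intensities.
milling machine: 96 − 20·log₁₀(18.6/1.7) = 96 − 20.78 = 75.22 dB.
transformer: 69 − 20·log₁₀(19.7/1.7) = 69 − 21.28 = 47.72 dB.
air handling unit: 84 − 20·log₁₀(17.8/1.7) = 84 − 20.40 = 63.60 dB.
Σ 10^(L/10) = 3.561e+07 → L_total = 10·log₁₀(3.561e+07) = 75.52 dB.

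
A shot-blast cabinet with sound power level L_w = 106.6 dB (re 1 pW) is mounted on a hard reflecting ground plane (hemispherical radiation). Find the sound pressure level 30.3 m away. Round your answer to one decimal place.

69.0 dB

L_p = L_w − 10·log₁₀(2π·r²) with r = 30.3 m.
2π·r² = 5769 m², 10·log₁₀ of that is 37.611 dB.
L_p = 106.6 − 37.611 = 68.99 dB.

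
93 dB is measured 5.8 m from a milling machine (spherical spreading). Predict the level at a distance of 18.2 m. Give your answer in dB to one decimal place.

For a point source, L₂ = L₁ − 20·log₁₀(r₂/r₁).
L₂ = 93 − 20·log₁₀(18.2/5.8) = 93 − 9.933 = 83.07 dB.

83.1 dB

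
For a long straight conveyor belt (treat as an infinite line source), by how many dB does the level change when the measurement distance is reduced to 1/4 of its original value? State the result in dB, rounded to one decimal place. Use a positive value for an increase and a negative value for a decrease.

+6.0 dB

Line-source spreading: ΔL = −10·log₁₀(r₂/r₁).
ΔL = −10·log₁₀(0.25) = +6.02 dB.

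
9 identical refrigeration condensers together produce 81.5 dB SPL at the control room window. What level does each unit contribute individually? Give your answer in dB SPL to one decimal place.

72.0 dB SPL

9 equal contributions raise the level by 10·log₁₀ 9 = 9.542 dB, so each unit alone gives 81.5 − 9.542.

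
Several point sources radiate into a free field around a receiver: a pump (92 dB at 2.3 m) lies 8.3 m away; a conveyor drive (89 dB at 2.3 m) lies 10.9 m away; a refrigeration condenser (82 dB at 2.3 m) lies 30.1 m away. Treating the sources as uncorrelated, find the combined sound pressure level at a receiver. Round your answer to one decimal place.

82.0 dB

First find each source's level at the receiver (point-source: −20·log₁₀(r/r_ref)), then combine on an intensity basis.
pump: 92 − 20·log₁₀(8.3/2.3) = 92 − 11.15 = 80.85 dB.
conveyor drive: 89 − 20·log₁₀(10.9/2.3) = 89 − 13.51 = 75.49 dB.
refrigeration condenser: 82 − 20·log₁₀(30.1/2.3) = 82 − 22.34 = 59.66 dB.
Σ 10^(L/10) = 1.580e+08 → L_total = 10·log₁₀(1.580e+08) = 81.99 dB.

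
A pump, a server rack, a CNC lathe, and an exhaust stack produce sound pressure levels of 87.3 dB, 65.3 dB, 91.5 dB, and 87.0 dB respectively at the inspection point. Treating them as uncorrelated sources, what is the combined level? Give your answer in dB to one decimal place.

93.9 dB

For uncorrelated sources the intensities add, so convert each level to linear form, sum, and take 10·log₁₀ of the total.
Σ 10^(L/10) = 10^(87.3/10) + 10^(65.3/10) + 10^(91.5/10) + 10^(87.0/10) = 2.454e+09.
L_total = 10·log₁₀(2.454e+09) = 93.90 dB.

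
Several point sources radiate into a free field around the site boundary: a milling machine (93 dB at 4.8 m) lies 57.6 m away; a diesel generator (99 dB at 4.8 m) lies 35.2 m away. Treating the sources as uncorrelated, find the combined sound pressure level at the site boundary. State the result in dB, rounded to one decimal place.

Propagate each source to the receiver with L = L_ref − 20·log₁₀(r/r_ref), then add intensities.
milling machine: 93 − 20·log₁₀(57.6/4.8) = 93 − 21.58 = 71.42 dB.
diesel generator: 99 − 20·log₁₀(35.2/4.8) = 99 − 17.31 = 81.69 dB.
Σ 10^(L/10) = 1.616e+08 → L_total = 10·log₁₀(1.616e+08) = 82.08 dB.

82.1 dB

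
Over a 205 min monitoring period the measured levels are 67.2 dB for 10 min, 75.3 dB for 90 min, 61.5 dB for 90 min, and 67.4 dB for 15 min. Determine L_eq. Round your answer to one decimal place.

L_eq = 10·log₁₀[(1/T)·Σ tᵢ·10^(Lᵢ/10)] with T = 205 min.
Σ tᵢ·10^(Lᵢ/10) = 10·10^(67.2/10) + 90·10^(75.3/10) + 90·10^(61.5/10) + 15·10^(67.4/10) = 3.312e+09.
L_eq = 10·log₁₀(3.312e+09/205) = 72.08 dB.

72.1 dB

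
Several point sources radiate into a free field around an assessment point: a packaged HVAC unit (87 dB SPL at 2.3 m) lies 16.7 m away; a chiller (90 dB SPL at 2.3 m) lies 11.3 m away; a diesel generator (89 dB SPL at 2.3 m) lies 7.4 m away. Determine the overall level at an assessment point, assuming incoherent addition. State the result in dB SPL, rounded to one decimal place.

81.1 dB SPL

Propagate each source to the receiver with L = L_ref − 20·log₁₀(r/r_ref), then add intensities.
packaged HVAC unit: 87 − 20·log₁₀(16.7/2.3) = 87 − 17.22 = 69.78 dB SPL.
chiller: 90 − 20·log₁₀(11.3/2.3) = 90 − 13.83 = 76.17 dB SPL.
diesel generator: 89 − 20·log₁₀(7.4/2.3) = 89 − 10.15 = 78.85 dB SPL.
Σ 10^(L/10) = 1.277e+08 → L_total = 10·log₁₀(1.277e+08) = 81.06 dB SPL.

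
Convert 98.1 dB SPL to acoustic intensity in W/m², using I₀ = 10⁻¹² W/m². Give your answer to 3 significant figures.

0.00646 W/m²

L = 10·log₁₀(I/I₀) ⇒ I = I₀·10^(L/10) = 10⁻¹² × 10^9.81.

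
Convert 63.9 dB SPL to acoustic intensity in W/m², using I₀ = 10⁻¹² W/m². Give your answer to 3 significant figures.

L = 10·log₁₀(I/I₀) ⇒ I = I₀·10^(L/10) = 10⁻¹² × 10^6.39.

2.45e-06 W/m²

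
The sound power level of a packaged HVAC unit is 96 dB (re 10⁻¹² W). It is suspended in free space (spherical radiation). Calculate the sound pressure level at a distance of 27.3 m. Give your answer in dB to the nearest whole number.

Free-field spherical radiation: L_p = L_w − 10·log₁₀(4π·r²), r = 27.3 m.
4π·r² = 9366 m², 10·log₁₀ of that is 39.715 dB.
L_p = 96 − 39.715 = 56.28 dB.

56 dB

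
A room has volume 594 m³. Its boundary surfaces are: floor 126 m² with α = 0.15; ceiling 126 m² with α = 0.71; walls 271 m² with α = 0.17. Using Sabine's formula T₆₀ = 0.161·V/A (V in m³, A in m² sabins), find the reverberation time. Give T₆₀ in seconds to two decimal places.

0.62 s

Total absorption A = 126·0.15 + 126·0.71 + 271·0.17 = 154.43 m² sabins.
T₆₀ = 0.161 × 594 / 154.43 = 0.619 s.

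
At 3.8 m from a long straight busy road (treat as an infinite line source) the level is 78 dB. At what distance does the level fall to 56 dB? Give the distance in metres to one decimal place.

Line-source spreading drops the level by 10·log₁₀(r₂/r₁); inverting, r₂/r₁ = 10^(ΔL/10).
r₂ = 3.8·10^((78−56)/10) = 3.8·10^(22.0/10) = 602.26 m.

602.3 m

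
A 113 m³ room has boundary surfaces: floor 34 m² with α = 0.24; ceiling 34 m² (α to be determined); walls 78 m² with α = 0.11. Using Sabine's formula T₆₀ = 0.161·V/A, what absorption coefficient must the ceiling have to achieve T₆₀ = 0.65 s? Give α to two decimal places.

A = 0.161·V/T₆₀ = 0.161·113/0.65 = 27.99 m² sabins.
Absorption from the other surfaces = 34·0.24 + 78·0.11 = 16.74 m², so the ceiling must supply 11.25 m² over 34 m².
α = 11.25/34 = 0.331.

0.33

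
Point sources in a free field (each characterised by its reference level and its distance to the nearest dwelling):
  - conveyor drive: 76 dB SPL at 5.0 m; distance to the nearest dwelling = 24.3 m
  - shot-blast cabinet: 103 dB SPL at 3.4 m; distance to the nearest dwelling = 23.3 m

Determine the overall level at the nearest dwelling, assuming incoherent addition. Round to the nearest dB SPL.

86 dB SPL

Propagate each source to the receiver with L = L_ref − 20·log₁₀(r/r_ref), then add intensities.
conveyor drive: 76 − 20·log₁₀(24.3/5.0) = 76 − 13.73 = 62.27 dB SPL.
shot-blast cabinet: 103 − 20·log₁₀(23.3/3.4) = 103 − 16.72 = 86.28 dB SPL.
Σ 10^(L/10) = 4.265e+08 → L_total = 10·log₁₀(4.265e+08) = 86.30 dB SPL.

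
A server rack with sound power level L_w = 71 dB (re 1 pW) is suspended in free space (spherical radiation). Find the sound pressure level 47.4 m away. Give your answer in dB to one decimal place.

Free-field spherical radiation: L_p = L_w − 10·log₁₀(4π·r²), r = 47.4 m.
4π·r² = 2.823e+04 m², 10·log₁₀ of that is 44.508 dB.
L_p = 71 − 44.508 = 26.49 dB.

26.5 dB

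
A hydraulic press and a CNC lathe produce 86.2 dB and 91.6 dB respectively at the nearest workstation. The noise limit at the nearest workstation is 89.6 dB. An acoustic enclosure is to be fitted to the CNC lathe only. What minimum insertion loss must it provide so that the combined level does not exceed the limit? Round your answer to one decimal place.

Fixed contribution from the other source: Σ 10^(L/10) = 10^(86.2/10) = 4.169e+08 (86.20 dB).
The limit corresponds to 10^(89.6/10) = 9.120e+08; subtracting the fixed part leaves 4.951e+08 for the CNC lathe, i.e. 86.95 dB.
So the CNC lathe must be reduced from 91.6 to 86.95 dB: IL = 4.65 dB.

4.7 dB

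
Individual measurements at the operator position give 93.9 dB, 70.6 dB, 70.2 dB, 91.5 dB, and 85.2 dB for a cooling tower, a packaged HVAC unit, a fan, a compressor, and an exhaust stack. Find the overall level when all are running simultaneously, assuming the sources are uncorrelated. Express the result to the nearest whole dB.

96 dB

For uncorrelated sources the intensities add, so convert each level to linear form, sum, and take 10·log₁₀ of the total.
Σ 10^(L/10) = 10^(93.9/10) + 10^(70.6/10) + 10^(70.2/10) + 10^(91.5/10) + 10^(85.2/10) = 4.220e+09.
L_total = 10·log₁₀(4.220e+09) = 96.25 dB.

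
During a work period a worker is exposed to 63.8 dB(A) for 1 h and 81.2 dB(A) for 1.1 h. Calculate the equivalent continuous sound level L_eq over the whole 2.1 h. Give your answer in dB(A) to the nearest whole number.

78 dB(A)

Weight each interval's intensity by its duration and average over T = 2.1 h:
Σ tᵢ·10^(Lᵢ/10) = 1·10^(63.8/10) + 1.1·10^(81.2/10) = 1.474e+08.
L_eq = 10·log₁₀(1.474e+08/2.1) = 78.46 dB(A).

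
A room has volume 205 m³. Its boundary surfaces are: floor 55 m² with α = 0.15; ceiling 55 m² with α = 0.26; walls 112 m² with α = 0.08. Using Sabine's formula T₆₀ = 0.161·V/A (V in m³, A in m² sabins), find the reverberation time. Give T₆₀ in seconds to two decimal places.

1.05 s

Summing Sᵢαᵢ: 55·0.15 + 55·0.26 + 112·0.08 = 31.51 m².
T₆₀ = 0.161·V/A = 0.161·205/31.51 = 1.047 s.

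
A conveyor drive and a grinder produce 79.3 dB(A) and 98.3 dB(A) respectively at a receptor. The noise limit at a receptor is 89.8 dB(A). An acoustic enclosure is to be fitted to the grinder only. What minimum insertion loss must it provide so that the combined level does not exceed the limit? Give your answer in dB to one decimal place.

8.9 dB

The untreated sources together contribute 10^(79.3/10) = 8.511e+07, i.e. 79.30 dB(A).
The limit corresponds to 10^(89.8/10) = 9.550e+08; subtracting the fixed part leaves 8.699e+08 for the grinder, i.e. 89.39 dB(A).
Required insertion loss = 98.3 − 89.39 = 8.91 dB.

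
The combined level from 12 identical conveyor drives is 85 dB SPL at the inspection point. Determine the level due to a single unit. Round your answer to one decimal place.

12 equal contributions raise the level by 10·log₁₀ 12 = 10.792 dB, so each unit alone gives 85 − 10.792.

74.2 dB SPL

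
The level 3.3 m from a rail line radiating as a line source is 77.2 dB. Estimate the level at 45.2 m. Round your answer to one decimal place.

For a line source, L₂ = L₁ − 10·log₁₀(r₂/r₁).
L₂ = 77.2 − 10·log₁₀(45.2/3.3) = 77.2 − 11.366 = 65.83 dB.

65.8 dB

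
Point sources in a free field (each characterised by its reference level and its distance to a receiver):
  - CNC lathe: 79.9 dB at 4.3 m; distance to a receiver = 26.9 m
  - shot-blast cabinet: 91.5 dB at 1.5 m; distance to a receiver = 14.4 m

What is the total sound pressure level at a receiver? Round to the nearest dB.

73 dB

First find each source's level at the receiver (point-source: −20·log₁₀(r/r_ref)), then combine on an intensity basis.
CNC lathe: 79.9 − 20·log₁₀(26.9/4.3) = 79.9 − 15.93 = 63.97 dB.
shot-blast cabinet: 91.5 − 20·log₁₀(14.4/1.5) = 91.5 − 19.65 = 71.85 dB.
Σ 10^(L/10) = 1.782e+07 → L_total = 10·log₁₀(1.782e+07) = 72.51 dB.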